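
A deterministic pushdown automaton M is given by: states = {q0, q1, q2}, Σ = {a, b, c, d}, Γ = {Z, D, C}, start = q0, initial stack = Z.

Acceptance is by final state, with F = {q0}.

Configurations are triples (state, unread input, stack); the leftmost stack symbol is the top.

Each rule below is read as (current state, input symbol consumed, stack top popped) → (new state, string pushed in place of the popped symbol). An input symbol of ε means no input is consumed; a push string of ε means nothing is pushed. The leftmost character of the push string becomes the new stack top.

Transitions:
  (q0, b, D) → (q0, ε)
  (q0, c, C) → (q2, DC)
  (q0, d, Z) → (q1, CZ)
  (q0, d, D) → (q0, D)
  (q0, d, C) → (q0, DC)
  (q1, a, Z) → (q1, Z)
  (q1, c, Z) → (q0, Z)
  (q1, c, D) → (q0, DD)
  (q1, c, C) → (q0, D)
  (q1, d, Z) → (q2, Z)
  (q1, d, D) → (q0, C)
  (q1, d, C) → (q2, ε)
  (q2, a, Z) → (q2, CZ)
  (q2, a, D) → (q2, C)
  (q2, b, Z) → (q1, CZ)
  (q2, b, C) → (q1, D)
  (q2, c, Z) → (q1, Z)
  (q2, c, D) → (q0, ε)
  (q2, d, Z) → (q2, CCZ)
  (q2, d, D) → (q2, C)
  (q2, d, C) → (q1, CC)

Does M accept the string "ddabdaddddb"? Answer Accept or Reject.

Reject

(q0, ddabdaddddb, Z)
  read d, top Z: go to q1, push CZ → (q1, dabdaddddb, CZ)
  read d, top C: go to q2, push ε → (q2, abdaddddb, Z)
  read a, top Z: go to q2, push CZ → (q2, bdaddddb, CZ)
  read b, top C: go to q1, push D → (q1, daddddb, DZ)
  read d, top D: go to q0, push C → (q0, addddb, CZ)
No transition applies at (q0, addddb, CZ); input not fully consumed.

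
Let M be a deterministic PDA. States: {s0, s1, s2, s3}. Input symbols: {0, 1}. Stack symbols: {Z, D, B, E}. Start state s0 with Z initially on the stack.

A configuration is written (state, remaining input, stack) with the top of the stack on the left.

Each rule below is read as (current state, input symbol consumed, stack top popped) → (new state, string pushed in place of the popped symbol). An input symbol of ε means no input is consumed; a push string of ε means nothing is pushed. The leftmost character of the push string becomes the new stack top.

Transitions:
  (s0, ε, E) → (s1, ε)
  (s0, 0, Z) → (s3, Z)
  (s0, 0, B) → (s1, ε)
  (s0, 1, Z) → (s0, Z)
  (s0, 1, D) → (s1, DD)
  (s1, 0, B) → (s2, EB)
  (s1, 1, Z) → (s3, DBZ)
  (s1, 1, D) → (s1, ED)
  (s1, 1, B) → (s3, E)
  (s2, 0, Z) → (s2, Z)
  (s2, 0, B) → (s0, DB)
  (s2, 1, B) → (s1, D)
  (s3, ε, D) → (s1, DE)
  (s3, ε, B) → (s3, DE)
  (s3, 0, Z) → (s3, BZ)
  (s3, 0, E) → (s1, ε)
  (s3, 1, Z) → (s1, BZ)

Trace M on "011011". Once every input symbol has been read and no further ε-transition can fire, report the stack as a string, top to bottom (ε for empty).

EDEBZ

(s0, 011011, Z)
  read 0, top Z: go to s3, push Z → (s3, 11011, Z)
  read 1, top Z: go to s1, push BZ → (s1, 1011, BZ)
  read 1, top B: go to s3, push E → (s3, 011, EZ)
  read 0, top E: go to s1, push ε → (s1, 11, Z)
  read 1, top Z: go to s3, push DBZ → (s3, 1, DBZ)
  ε-move, top D: go to s1, push DE → (s1, 1, DEBZ)
  read 1, top D: go to s1, push ED → (s1, ε, EDEBZ)
All input consumed in state s1 with stack EDEBZ.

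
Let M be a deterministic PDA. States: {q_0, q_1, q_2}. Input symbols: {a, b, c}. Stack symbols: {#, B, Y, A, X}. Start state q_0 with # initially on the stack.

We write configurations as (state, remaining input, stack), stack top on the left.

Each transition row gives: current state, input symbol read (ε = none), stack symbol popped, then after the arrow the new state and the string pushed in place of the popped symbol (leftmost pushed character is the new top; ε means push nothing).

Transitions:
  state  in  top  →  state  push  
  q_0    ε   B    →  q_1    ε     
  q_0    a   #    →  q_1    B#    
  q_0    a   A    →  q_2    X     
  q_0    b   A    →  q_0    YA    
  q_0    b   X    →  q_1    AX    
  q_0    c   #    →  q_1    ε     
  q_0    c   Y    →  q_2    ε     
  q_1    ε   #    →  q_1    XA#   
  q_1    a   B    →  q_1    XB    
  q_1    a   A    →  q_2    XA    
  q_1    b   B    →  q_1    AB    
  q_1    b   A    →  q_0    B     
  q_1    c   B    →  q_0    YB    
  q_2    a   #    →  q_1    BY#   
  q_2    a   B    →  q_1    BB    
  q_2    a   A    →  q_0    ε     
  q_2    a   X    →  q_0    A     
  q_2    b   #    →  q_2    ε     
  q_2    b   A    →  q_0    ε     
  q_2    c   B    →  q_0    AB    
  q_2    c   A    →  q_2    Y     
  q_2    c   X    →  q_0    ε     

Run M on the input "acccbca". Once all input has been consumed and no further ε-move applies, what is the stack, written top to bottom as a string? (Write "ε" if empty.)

XA#

(q_0, acccbca, #)
  read a, top #: go to q_1, push B# → (q_1, cccbca, B#)
  read c, top B: go to q_0, push YB → (q_0, ccbca, YB#)
  read c, top Y: go to q_2, push ε → (q_2, cbca, B#)
  read c, top B: go to q_0, push AB → (q_0, bca, AB#)
  read b, top A: go to q_0, push YA → (q_0, ca, YAB#)
  read c, top Y: go to q_2, push ε → (q_2, a, AB#)
  read a, top A: go to q_0, push ε → (q_0, ε, B#)
  ε-move, top B: go to q_1, push ε → (q_1, ε, #)
  ε-move, top #: go to q_1, push XA# → (q_1, ε, XA#)
All input consumed in state q_1 with stack XA#.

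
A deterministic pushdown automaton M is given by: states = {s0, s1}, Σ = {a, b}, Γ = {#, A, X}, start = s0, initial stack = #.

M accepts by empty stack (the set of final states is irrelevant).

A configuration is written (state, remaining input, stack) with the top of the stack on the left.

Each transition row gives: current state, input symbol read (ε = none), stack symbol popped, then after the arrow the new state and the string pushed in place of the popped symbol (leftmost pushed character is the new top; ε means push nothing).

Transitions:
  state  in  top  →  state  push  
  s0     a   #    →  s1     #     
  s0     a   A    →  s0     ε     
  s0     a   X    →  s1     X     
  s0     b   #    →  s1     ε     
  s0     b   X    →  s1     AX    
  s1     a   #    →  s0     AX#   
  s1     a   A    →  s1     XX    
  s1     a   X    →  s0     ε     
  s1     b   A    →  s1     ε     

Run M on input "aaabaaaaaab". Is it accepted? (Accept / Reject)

(s0, aaabaaaaaab, #) ⊢ (s1, aabaaaaaab, #) ⊢ (s0, abaaaaaab, AX#) ⊢ (s0, baaaaaab, X#) ⊢ (s1, aaaaaab, AX#) ⊢ (s1, aaaaab, XXX#) ⊢ (s0, aaaab, XX#) ⊢ (s1, aaab, XX#) ⊢ (s0, aab, X#) ⊢ (s1, ab, X#) ⊢ (s0, b, #) ⊢ (s1, ε, ε)
All input consumed and the stack is empty.

Accept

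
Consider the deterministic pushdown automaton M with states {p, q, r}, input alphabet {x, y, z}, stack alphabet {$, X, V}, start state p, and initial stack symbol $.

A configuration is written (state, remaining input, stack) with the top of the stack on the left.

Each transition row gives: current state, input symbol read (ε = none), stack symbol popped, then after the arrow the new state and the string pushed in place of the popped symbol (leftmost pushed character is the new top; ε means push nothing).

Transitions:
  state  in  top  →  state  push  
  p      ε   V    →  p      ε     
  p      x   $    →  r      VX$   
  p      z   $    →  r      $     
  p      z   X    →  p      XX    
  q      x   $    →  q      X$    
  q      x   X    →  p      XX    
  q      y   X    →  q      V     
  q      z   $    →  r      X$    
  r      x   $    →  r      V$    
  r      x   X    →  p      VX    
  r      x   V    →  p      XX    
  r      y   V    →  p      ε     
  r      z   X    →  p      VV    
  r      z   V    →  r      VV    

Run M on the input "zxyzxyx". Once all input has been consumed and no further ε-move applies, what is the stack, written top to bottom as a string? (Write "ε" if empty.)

(p, zxyzxyx, $)
  read z, top $: go to r, push $ → (r, xyzxyx, $)
  read x, top $: go to r, push V$ → (r, yzxyx, V$)
  read y, top V: go to p, push ε → (p, zxyx, $)
  read z, top $: go to r, push $ → (r, xyx, $)
  read x, top $: go to r, push V$ → (r, yx, V$)
  read y, top V: go to p, push ε → (p, x, $)
  read x, top $: go to r, push VX$ → (r, ε, VX$)
All input consumed in state r with stack VX$.

VX$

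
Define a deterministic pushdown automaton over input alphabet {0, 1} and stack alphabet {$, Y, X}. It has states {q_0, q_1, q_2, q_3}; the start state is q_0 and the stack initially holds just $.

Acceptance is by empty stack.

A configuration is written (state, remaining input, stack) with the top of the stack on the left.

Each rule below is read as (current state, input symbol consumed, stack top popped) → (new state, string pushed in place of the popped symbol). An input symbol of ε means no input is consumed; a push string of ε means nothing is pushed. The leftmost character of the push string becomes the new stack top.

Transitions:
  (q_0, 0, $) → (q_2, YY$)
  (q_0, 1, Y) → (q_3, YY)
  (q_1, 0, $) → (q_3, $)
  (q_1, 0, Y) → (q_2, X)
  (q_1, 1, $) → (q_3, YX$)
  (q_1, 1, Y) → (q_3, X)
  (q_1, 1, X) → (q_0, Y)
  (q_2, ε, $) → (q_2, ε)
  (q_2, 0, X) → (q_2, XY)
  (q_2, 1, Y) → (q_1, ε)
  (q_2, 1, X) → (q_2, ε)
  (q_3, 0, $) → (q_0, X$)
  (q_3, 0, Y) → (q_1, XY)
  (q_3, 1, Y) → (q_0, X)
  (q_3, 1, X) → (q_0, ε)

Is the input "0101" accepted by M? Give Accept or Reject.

Accept

(q_0, 0101, $) ⊢ (q_2, 101, YY$) ⊢ (q_1, 01, Y$) ⊢ (q_2, 1, X$) ⊢ (q_2, ε, $) ⊢ (q_2, ε, ε)
All input consumed and the stack is empty.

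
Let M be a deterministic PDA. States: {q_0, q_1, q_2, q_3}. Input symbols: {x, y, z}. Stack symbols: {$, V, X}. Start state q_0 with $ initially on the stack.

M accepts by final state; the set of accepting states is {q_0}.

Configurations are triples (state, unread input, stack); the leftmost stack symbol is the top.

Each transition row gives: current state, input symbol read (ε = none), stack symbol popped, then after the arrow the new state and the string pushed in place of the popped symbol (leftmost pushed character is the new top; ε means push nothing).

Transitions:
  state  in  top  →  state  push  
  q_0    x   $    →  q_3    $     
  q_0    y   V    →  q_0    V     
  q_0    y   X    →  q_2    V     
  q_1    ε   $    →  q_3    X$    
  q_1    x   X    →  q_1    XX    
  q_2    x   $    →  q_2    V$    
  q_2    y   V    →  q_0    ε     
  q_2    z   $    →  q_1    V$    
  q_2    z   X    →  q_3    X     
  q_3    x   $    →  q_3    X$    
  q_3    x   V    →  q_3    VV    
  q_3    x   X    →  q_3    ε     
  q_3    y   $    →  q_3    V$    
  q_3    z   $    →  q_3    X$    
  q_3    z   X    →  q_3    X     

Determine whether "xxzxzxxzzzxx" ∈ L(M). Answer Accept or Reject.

(q_0, xxzxzxxzzzxx, $) ⊢ (q_3, xzxzxxzzzxx, $) ⊢ (q_3, zxzxxzzzxx, X$) ⊢ (q_3, xzxxzzzxx, X$) ⊢ (q_3, zxxzzzxx, $) ⊢ (q_3, xxzzzxx, X$) ⊢ (q_3, xzzzxx, $) ⊢ (q_3, zzzxx, X$) ⊢ (q_3, zzxx, X$) ⊢ (q_3, zxx, X$) ⊢ (q_3, xx, X$) ⊢ (q_3, x, $) ⊢ (q_3, ε, X$)
All input consumed; state q_3 ∉ F and no further ε-move applies.

Reject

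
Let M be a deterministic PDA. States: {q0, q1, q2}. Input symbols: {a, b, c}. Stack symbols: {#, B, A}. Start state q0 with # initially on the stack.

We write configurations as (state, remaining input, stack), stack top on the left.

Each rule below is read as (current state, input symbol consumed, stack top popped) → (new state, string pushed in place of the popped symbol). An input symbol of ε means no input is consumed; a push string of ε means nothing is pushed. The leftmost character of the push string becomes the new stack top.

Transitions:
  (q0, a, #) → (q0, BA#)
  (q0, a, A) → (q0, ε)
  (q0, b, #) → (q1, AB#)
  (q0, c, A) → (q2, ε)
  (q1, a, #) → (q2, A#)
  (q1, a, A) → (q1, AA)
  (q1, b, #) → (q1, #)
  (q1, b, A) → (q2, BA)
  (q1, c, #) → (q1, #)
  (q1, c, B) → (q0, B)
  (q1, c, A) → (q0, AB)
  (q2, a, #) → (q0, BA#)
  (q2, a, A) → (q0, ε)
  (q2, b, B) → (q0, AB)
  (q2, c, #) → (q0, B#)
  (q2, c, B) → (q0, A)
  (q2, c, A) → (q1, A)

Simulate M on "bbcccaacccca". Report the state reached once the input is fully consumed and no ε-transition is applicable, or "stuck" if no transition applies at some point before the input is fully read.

q0

(q0, bbcccaacccca, #)
  read b, top #: go to q1, push AB# → (q1, bcccaacccca, AB#)
  read b, top A: go to q2, push BA → (q2, cccaacccca, BAB#)
  read c, top B: go to q0, push A → (q0, ccaacccca, AAB#)
  read c, top A: go to q2, push ε → (q2, caacccca, AB#)
  read c, top A: go to q1, push A → (q1, aacccca, AB#)
  read a, top A: go to q1, push AA → (q1, acccca, AAB#)
  read a, top A: go to q1, push AA → (q1, cccca, AAAB#)
  read c, top A: go to q0, push AB → (q0, ccca, ABAAB#)
  read c, top A: go to q2, push ε → (q2, cca, BAAB#)
  read c, top B: go to q0, push A → (q0, ca, AAAB#)
  read c, top A: go to q2, push ε → (q2, a, AAB#)
  read a, top A: go to q0, push ε → (q0, ε, AB#)
All input consumed; M is in state q0.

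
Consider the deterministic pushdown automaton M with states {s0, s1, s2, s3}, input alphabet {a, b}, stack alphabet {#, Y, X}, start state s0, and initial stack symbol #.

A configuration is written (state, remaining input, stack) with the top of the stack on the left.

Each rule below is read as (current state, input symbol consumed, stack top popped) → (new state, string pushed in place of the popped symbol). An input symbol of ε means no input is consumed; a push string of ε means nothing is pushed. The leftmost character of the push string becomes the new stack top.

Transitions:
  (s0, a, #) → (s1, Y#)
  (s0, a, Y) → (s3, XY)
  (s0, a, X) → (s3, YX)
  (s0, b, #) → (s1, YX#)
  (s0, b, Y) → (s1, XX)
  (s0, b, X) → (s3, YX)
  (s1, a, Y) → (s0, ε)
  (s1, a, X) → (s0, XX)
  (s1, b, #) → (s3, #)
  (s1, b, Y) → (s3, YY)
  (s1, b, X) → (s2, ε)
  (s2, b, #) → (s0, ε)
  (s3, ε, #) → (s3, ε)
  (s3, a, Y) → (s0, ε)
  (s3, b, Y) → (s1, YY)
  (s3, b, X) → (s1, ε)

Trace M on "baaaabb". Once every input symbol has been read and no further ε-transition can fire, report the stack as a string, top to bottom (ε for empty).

(s0, baaaabb, #)
  read b, top #: go to s1, push YX# → (s1, aaaabb, YX#)
  read a, top Y: go to s0, push ε → (s0, aaabb, X#)
  read a, top X: go to s3, push YX → (s3, aabb, YX#)
  read a, top Y: go to s0, push ε → (s0, abb, X#)
  read a, top X: go to s3, push YX → (s3, bb, YX#)
  read b, top Y: go to s1, push YY → (s1, b, YYX#)
  read b, top Y: go to s3, push YY → (s3, ε, YYYX#)
All input consumed in state s3 with stack YYYX#.

YYYX#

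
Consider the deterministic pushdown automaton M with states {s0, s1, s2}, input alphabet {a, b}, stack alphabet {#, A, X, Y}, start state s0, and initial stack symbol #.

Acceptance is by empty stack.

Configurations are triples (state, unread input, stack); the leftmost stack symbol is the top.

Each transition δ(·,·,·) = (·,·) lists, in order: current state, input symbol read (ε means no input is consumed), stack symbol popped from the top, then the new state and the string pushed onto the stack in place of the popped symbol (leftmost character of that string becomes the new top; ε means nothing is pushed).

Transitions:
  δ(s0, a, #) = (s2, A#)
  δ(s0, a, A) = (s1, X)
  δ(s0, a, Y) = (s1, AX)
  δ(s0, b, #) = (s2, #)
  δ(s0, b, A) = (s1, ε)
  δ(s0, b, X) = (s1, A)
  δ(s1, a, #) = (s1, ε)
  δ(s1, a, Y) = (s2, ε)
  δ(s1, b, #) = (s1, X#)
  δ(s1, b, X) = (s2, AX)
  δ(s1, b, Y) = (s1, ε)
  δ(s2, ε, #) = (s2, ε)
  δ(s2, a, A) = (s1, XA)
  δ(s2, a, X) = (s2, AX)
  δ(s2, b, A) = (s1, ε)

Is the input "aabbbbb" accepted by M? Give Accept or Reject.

(s0, aabbbbb, #) ⊢ (s2, abbbbb, A#) ⊢ (s1, bbbbb, XA#) ⊢ (s2, bbbb, AXA#) ⊢ (s1, bbb, XA#) ⊢ (s2, bb, AXA#) ⊢ (s1, b, XA#) ⊢ (s2, ε, AXA#)
All input consumed; stack is AXA#, not empty, and no further ε-move applies.

Reject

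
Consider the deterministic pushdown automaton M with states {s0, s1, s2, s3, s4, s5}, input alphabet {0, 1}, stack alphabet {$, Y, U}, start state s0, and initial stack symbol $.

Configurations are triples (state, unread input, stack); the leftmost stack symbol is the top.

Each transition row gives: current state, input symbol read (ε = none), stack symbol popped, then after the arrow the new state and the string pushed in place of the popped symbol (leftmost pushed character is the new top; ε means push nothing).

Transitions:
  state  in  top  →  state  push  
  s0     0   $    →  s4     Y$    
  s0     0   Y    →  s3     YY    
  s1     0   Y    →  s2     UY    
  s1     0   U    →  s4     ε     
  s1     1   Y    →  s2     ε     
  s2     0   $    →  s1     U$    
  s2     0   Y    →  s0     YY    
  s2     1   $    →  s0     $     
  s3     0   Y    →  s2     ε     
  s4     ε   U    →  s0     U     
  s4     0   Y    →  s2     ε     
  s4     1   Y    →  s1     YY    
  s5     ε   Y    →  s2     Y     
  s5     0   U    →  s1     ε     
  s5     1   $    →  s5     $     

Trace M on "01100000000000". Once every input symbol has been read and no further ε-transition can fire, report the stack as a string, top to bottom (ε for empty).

YYYYYY$

(s0, 01100000000000, $) ⊢ (s4, 1100000000000, Y$) ⊢ (s1, 100000000000, YY$) ⊢ (s2, 00000000000, Y$) ⊢ (s0, 0000000000, YY$) ⊢ (s3, 000000000, YYY$) ⊢ (s2, 00000000, YY$) ⊢ (s0, 0000000, YYY$) ⊢ (s3, 000000, YYYY$) ⊢ (s2, 00000, YYY$) ⊢ (s0, 0000, YYYY$) ⊢ (s3, 000, YYYYY$) ⊢ (s2, 00, YYYY$) ⊢ (s0, 0, YYYYY$) ⊢ (s3, ε, YYYYYY$)
All input consumed in state s3 with stack YYYYYY$.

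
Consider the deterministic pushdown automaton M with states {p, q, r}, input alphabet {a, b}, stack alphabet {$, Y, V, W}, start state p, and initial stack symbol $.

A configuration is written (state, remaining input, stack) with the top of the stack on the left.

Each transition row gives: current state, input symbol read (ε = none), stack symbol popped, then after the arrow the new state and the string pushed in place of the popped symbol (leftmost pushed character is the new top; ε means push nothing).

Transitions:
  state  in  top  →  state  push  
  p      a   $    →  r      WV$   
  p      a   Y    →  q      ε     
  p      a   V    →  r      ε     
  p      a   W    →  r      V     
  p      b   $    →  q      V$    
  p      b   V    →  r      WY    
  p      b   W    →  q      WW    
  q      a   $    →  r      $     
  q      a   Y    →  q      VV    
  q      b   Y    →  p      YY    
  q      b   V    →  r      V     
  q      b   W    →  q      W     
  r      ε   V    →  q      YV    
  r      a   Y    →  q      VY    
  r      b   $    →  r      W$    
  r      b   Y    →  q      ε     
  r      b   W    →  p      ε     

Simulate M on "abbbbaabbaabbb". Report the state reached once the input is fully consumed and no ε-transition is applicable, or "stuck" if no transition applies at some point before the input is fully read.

stuck

(p, abbbbaabbaabbb, $) ⊢ (r, bbbbaabbaabbb, WV$) ⊢ (p, bbbaabbaabbb, V$) ⊢ (r, bbaabbaabbb, WY$) ⊢ (p, baabbaabbb, Y$)
No transition for (p, b, top Y); M blocks with input baabbaabbb remaining.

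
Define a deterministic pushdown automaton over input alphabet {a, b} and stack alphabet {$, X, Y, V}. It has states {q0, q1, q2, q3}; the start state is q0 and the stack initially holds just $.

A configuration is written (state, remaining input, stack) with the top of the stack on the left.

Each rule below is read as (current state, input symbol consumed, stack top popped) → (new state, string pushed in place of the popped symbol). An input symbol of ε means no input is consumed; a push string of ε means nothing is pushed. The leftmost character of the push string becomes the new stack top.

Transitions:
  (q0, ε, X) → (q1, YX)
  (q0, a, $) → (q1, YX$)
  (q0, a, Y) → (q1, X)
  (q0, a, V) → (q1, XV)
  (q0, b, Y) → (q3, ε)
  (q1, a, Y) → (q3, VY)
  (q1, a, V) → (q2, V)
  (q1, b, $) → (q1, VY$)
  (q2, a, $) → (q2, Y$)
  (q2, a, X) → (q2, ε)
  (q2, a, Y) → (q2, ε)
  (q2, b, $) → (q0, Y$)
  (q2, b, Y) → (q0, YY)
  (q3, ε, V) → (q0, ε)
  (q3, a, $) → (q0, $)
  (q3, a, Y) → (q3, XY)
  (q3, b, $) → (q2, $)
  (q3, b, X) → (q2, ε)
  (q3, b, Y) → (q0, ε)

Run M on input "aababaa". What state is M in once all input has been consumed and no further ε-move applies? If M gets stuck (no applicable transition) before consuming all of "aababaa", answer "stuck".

(q0, aababaa, $)
  read a, top $: go to q1, push YX$ → (q1, ababaa, YX$)
  read a, top Y: go to q3, push VY → (q3, babaa, VYX$)
  ε-move, top V: go to q0, push ε → (q0, babaa, YX$)
  read b, top Y: go to q3, push ε → (q3, abaa, X$)
No transition for (q3, a, top X); M blocks with input abaa remaining.

stuck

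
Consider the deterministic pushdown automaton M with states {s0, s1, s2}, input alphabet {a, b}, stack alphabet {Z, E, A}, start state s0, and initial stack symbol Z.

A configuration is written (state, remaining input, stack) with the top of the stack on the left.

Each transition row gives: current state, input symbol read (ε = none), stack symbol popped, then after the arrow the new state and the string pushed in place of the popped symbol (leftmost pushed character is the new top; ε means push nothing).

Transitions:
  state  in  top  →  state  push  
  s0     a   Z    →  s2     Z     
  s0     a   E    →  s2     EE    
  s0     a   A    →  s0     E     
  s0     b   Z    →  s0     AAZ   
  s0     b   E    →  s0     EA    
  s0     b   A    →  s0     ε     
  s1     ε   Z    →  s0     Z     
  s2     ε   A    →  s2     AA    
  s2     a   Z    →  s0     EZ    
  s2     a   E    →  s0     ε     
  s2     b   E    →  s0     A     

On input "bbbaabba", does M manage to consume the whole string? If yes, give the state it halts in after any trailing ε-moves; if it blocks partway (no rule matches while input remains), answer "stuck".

(s0, bbbaabba, Z)
  read b, top Z: go to s0, push AAZ → (s0, bbaabba, AAZ)
  read b, top A: go to s0, push ε → (s0, baabba, AZ)
  read b, top A: go to s0, push ε → (s0, aabba, Z)
  read a, top Z: go to s2, push Z → (s2, abba, Z)
  read a, top Z: go to s0, push EZ → (s0, bba, EZ)
  read b, top E: go to s0, push EA → (s0, ba, EAZ)
  read b, top E: go to s0, push EA → (s0, a, EAAZ)
  read a, top E: go to s2, push EE → (s2, ε, EEAAZ)
All input consumed; M is in state s2.

s2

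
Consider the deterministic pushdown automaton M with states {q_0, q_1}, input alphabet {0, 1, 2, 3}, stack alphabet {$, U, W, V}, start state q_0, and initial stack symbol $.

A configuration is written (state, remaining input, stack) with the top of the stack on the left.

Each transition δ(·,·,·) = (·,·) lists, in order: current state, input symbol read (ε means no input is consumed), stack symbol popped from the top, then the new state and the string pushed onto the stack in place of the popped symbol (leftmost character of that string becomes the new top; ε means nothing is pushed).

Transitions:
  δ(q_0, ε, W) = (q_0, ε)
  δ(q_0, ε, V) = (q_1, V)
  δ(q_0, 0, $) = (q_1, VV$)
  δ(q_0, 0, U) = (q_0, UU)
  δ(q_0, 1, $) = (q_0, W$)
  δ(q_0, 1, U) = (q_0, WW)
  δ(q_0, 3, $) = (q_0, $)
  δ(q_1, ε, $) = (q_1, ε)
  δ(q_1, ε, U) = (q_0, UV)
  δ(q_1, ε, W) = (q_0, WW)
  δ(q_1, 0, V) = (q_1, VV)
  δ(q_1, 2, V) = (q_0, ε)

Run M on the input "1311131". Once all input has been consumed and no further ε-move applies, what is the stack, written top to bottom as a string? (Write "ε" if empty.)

$

(q_0, 1311131, $)
  read 1, top $: go to q_0, push W$ → (q_0, 311131, W$)
  ε-move, top W: go to q_0, push ε → (q_0, 311131, $)
  read 3, top $: go to q_0, push $ → (q_0, 11131, $)
  read 1, top $: go to q_0, push W$ → (q_0, 1131, W$)
  ε-move, top W: go to q_0, push ε → (q_0, 1131, $)
  read 1, top $: go to q_0, push W$ → (q_0, 131, W$)
  ε-move, top W: go to q_0, push ε → (q_0, 131, $)
  read 1, top $: go to q_0, push W$ → (q_0, 31, W$)
  ε-move, top W: go to q_0, push ε → (q_0, 31, $)
  read 3, top $: go to q_0, push $ → (q_0, 1, $)
  read 1, top $: go to q_0, push W$ → (q_0, ε, W$)
  ε-move, top W: go to q_0, push ε → (q_0, ε, $)
All input consumed in state q_0 with stack $.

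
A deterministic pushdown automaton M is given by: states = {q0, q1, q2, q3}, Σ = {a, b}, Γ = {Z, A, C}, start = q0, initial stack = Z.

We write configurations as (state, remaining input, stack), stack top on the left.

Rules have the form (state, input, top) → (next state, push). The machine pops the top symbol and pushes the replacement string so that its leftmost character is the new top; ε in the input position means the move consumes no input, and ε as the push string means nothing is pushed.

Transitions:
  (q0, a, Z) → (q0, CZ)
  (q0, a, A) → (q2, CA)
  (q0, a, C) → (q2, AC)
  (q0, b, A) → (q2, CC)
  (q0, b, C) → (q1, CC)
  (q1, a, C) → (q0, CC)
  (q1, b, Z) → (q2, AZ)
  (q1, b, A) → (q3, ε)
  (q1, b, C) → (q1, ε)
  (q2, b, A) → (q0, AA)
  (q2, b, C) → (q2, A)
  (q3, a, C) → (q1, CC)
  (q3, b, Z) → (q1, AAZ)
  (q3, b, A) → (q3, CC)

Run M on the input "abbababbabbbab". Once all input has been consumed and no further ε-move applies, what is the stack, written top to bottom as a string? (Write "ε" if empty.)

(q0, abbababbabbbab, Z)
  read a, top Z: go to q0, push CZ → (q0, bbababbabbbab, CZ)
  read b, top C: go to q1, push CC → (q1, bababbabbbab, CCZ)
  read b, top C: go to q1, push ε → (q1, ababbabbbab, CZ)
  read a, top C: go to q0, push CC → (q0, babbabbbab, CCZ)
  read b, top C: go to q1, push CC → (q1, abbabbbab, CCCZ)
  read a, top C: go to q0, push CC → (q0, bbabbbab, CCCCZ)
  read b, top C: go to q1, push CC → (q1, babbbab, CCCCCZ)
  read b, top C: go to q1, push ε → (q1, abbbab, CCCCZ)
  read a, top C: go to q0, push CC → (q0, bbbab, CCCCCZ)
  read b, top C: go to q1, push CC → (q1, bbab, CCCCCCZ)
  read b, top C: go to q1, push ε → (q1, bab, CCCCCZ)
  read b, top C: go to q1, push ε → (q1, ab, CCCCZ)
  read a, top C: go to q0, push CC → (q0, b, CCCCCZ)
  read b, top C: go to q1, push CC → (q1, ε, CCCCCCZ)
All input consumed in state q1 with stack CCCCCCZ.

CCCCCCZ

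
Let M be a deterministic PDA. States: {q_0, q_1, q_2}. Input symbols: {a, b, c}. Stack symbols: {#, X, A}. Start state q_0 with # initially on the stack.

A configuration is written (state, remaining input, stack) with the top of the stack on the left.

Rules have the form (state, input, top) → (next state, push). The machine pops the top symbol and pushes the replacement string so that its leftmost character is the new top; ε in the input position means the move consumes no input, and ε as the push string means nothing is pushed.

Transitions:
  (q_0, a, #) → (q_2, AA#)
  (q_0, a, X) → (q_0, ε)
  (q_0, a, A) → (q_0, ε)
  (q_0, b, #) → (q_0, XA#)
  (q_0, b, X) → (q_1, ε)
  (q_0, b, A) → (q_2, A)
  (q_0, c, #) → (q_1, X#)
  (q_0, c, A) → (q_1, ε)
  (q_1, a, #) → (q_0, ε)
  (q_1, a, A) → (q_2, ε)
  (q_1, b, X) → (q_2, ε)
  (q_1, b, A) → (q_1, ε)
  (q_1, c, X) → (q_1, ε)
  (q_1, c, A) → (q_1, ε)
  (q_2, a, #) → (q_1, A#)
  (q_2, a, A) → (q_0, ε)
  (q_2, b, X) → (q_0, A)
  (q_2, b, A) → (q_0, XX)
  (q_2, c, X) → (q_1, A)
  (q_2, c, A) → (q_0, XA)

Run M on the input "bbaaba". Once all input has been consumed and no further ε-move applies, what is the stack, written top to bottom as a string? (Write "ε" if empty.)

ε

(q_0, bbaaba, #)
  read b, top #: go to q_0, push XA# → (q_0, baaba, XA#)
  read b, top X: go to q_1, push ε → (q_1, aaba, A#)
  read a, top A: go to q_2, push ε → (q_2, aba, #)
  read a, top #: go to q_1, push A# → (q_1, ba, A#)
  read b, top A: go to q_1, push ε → (q_1, a, #)
  read a, top #: go to q_0, push ε → (q_0, ε, ε)
All input consumed in state q_0 with stack ε.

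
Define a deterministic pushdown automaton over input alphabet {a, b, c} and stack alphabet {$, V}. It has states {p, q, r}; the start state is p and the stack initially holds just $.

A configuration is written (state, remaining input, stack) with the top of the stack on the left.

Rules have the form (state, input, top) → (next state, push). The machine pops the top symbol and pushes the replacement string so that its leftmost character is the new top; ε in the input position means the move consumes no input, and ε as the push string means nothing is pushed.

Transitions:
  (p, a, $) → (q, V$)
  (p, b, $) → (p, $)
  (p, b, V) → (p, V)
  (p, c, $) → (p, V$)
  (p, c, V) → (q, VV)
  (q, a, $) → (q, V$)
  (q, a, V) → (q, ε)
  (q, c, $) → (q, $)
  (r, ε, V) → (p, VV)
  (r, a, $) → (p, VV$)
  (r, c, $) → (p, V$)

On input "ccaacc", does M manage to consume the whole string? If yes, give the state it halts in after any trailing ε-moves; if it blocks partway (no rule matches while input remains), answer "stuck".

(p, ccaacc, $)
  read c, top $: go to p, push V$ → (p, caacc, V$)
  read c, top V: go to q, push VV → (q, aacc, VV$)
  read a, top V: go to q, push ε → (q, acc, V$)
  read a, top V: go to q, push ε → (q, cc, $)
  read c, top $: go to q, push $ → (q, c, $)
  read c, top $: go to q, push $ → (q, ε, $)
All input consumed; M is in state q.

q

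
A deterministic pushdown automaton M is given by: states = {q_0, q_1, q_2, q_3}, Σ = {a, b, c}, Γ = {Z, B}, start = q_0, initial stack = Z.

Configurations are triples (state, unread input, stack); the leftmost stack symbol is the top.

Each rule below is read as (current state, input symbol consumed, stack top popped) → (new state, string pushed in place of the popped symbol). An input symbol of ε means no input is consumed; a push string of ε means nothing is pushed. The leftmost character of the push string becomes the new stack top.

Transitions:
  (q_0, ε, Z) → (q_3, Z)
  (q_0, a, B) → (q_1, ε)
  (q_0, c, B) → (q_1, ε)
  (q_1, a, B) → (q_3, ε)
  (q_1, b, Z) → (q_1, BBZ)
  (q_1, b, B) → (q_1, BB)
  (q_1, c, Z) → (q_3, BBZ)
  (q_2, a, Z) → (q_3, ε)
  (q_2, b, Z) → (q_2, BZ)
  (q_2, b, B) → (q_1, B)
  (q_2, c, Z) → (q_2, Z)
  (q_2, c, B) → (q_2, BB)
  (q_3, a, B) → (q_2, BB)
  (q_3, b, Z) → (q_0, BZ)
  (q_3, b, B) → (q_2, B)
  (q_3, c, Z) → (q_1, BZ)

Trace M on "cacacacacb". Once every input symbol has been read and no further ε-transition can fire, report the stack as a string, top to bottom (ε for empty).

(q_0, cacacacacb, Z)
  ε-move, top Z: go to q_3, push Z → (q_3, cacacacacb, Z)
  read c, top Z: go to q_1, push BZ → (q_1, acacacacb, BZ)
  read a, top B: go to q_3, push ε → (q_3, cacacacb, Z)
  read c, top Z: go to q_1, push BZ → (q_1, acacacb, BZ)
  read a, top B: go to q_3, push ε → (q_3, cacacb, Z)
  read c, top Z: go to q_1, push BZ → (q_1, acacb, BZ)
  read a, top B: go to q_3, push ε → (q_3, cacb, Z)
  read c, top Z: go to q_1, push BZ → (q_1, acb, BZ)
  read a, top B: go to q_3, push ε → (q_3, cb, Z)
  read c, top Z: go to q_1, push BZ → (q_1, b, BZ)
  read b, top B: go to q_1, push BB → (q_1, ε, BBZ)
All input consumed in state q_1 with stack BBZ.

BBZ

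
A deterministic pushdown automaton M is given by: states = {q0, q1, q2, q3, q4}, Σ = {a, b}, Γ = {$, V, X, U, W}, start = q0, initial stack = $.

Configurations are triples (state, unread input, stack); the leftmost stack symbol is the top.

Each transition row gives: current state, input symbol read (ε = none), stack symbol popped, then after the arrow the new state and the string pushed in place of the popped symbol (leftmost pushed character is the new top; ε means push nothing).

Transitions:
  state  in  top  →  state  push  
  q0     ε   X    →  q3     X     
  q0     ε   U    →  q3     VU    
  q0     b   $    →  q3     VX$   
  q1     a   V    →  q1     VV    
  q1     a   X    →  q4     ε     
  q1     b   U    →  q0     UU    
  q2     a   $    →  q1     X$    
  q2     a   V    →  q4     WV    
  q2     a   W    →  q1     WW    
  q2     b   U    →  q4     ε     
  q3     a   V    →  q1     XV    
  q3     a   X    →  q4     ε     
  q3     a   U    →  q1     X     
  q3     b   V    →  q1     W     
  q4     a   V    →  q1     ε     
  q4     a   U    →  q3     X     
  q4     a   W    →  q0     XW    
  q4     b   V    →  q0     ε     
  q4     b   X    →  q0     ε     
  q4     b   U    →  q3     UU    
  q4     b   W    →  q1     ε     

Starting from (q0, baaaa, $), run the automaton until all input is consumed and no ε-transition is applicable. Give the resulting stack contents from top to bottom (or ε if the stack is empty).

(q0, baaaa, $)
  read b, top $: go to q3, push VX$ → (q3, aaaa, VX$)
  read a, top V: go to q1, push XV → (q1, aaa, XVX$)
  read a, top X: go to q4, push ε → (q4, aa, VX$)
  read a, top V: go to q1, push ε → (q1, a, X$)
  read a, top X: go to q4, push ε → (q4, ε, $)
All input consumed in state q4 with stack $.

$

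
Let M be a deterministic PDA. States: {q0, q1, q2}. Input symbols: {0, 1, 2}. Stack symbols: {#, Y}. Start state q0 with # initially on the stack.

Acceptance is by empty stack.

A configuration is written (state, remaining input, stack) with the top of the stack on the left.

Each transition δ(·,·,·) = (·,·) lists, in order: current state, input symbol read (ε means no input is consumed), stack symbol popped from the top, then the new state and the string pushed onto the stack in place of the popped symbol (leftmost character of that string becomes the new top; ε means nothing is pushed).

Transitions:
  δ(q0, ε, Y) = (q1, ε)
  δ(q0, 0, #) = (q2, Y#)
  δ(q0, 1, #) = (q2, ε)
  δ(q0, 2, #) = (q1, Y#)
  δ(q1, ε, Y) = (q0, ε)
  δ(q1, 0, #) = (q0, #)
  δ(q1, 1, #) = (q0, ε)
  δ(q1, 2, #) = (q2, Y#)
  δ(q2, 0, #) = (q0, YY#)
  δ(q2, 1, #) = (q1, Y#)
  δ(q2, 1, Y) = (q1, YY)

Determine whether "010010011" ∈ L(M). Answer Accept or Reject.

Accept

(q0, 010010011, #)
  read 0, top #: go to q2, push Y# → (q2, 10010011, Y#)
  read 1, top Y: go to q1, push YY → (q1, 0010011, YY#)
  ε-move, top Y: go to q0, push ε → (q0, 0010011, Y#)
  ε-move, top Y: go to q1, push ε → (q1, 0010011, #)
  read 0, top #: go to q0, push # → (q0, 010011, #)
  read 0, top #: go to q2, push Y# → (q2, 10011, Y#)
  read 1, top Y: go to q1, push YY → (q1, 0011, YY#)
  ε-move, top Y: go to q0, push ε → (q0, 0011, Y#)
  ε-move, top Y: go to q1, push ε → (q1, 0011, #)
  read 0, top #: go to q0, push # → (q0, 011, #)
  read 0, top #: go to q2, push Y# → (q2, 11, Y#)
  read 1, top Y: go to q1, push YY → (q1, 1, YY#)
  ε-move, top Y: go to q0, push ε → (q0, 1, Y#)
  ε-move, top Y: go to q1, push ε → (q1, 1, #)
  read 1, top #: go to q0, push ε → (q0, ε, ε)
All input consumed and the stack is empty.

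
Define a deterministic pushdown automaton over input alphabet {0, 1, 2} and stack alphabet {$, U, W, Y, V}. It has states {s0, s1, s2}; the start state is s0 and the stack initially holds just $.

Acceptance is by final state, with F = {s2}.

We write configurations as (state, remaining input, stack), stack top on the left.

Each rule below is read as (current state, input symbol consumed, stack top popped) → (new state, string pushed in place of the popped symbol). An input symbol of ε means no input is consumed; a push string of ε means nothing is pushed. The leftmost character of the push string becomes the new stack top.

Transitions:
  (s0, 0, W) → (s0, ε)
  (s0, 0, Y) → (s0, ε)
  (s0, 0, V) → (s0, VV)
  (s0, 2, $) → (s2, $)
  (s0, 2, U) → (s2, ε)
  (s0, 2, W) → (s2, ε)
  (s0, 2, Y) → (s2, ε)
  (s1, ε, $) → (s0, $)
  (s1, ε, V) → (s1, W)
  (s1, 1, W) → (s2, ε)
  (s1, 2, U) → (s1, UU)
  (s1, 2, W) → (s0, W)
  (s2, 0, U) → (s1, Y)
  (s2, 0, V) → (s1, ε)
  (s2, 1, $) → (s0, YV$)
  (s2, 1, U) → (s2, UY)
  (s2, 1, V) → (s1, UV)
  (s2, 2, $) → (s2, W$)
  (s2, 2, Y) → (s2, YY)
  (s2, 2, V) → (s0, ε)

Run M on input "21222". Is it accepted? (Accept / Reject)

Accept

(s0, 21222, $)
  read 2, top $: go to s2, push $ → (s2, 1222, $)
  read 1, top $: go to s0, push YV$ → (s0, 222, YV$)
  read 2, top Y: go to s2, push ε → (s2, 22, V$)
  read 2, top V: go to s0, push ε → (s0, 2, $)
  read 2, top $: go to s2, push $ → (s2, ε, $)
All input consumed; state s2 ∈ F.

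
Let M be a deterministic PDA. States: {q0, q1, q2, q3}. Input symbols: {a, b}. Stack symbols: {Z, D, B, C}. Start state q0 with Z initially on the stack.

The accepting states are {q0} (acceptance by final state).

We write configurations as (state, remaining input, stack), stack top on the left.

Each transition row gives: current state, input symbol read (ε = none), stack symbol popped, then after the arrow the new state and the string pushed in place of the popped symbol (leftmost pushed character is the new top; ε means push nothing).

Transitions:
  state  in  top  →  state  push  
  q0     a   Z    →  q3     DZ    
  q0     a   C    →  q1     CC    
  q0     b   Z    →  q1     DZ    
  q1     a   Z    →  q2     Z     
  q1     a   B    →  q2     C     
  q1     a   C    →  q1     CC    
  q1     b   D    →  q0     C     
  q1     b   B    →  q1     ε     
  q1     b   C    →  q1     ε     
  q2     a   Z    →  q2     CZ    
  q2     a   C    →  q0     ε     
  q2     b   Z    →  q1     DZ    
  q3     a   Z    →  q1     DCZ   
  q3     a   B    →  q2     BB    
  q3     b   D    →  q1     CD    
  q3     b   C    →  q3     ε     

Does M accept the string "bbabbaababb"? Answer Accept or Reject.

Reject

(q0, bbabbaababb, Z)
  read b, top Z: go to q1, push DZ → (q1, babbaababb, DZ)
  read b, top D: go to q0, push C → (q0, abbaababb, CZ)
  read a, top C: go to q1, push CC → (q1, bbaababb, CCZ)
  read b, top C: go to q1, push ε → (q1, baababb, CZ)
  read b, top C: go to q1, push ε → (q1, aababb, Z)
  read a, top Z: go to q2, push Z → (q2, ababb, Z)
  read a, top Z: go to q2, push CZ → (q2, babb, CZ)
No transition applies at (q2, babb, CZ); input not fully consumed.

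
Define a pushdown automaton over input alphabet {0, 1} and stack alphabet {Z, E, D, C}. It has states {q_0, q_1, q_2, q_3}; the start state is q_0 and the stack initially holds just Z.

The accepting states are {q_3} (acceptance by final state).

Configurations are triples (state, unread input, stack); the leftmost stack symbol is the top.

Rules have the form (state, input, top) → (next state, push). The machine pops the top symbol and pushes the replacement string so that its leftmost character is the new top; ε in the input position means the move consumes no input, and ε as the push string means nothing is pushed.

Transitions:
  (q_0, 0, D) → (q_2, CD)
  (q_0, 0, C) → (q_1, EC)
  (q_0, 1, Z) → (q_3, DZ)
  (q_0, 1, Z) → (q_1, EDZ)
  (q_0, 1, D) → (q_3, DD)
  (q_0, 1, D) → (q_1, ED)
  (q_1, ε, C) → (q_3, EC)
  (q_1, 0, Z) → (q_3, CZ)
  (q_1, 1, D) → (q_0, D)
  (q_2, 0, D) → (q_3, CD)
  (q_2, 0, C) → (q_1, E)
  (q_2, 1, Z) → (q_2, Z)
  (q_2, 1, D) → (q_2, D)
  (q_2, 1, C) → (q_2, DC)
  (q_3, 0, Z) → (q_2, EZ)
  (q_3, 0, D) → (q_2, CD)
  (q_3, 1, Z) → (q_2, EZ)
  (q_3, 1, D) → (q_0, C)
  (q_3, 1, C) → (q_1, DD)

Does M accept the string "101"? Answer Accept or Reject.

No computation consumes all input and reaches a final state.

Reject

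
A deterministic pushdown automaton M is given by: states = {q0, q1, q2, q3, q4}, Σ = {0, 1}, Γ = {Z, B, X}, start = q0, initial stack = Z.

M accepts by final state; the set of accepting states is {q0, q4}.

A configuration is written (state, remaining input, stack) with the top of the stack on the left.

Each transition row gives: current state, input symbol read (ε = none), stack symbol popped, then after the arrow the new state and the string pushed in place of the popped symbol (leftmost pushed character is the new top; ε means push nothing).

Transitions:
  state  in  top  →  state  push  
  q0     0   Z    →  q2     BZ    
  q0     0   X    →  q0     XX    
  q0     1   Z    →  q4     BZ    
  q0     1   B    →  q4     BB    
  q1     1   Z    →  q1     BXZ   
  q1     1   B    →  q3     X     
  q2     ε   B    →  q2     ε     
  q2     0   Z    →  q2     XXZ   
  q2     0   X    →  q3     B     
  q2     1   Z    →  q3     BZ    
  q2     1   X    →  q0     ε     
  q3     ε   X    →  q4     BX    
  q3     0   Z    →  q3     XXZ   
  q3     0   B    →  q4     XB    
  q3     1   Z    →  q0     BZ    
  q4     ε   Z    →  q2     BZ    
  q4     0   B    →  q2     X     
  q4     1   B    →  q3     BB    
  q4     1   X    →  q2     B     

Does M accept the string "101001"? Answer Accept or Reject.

(q0, 101001, Z) ⊢ (q4, 01001, BZ) ⊢ (q2, 1001, XZ) ⊢ (q0, 001, Z) ⊢ (q2, 01, BZ) ⊢ (q2, 01, Z) ⊢ (q2, 1, XXZ) ⊢ (q0, ε, XZ)
All input consumed; state q0 ∈ F.

Accept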